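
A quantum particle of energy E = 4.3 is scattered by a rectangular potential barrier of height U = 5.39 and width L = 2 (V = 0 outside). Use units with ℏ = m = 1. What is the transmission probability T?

T = 0.00702

E < U: inside the barrier ψ ∝ e^{±κx} with κ = √(2m(U − E))/ℏ = 1.476.
κL = 2.953, sinh(κL) = 9.555.
The exact tunnelling result is T⁻¹ = 1 + U² sinh²(κL) / [4E(U − E)] = 142.5, so T = 0.00702.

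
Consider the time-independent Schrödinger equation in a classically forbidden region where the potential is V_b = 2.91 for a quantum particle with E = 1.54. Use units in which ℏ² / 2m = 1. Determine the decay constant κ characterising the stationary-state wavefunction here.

Since E < V_b the TISE in this region is ψ'' = κ²ψ with κ = √(2m(V_b − E))/ℏ.
κ = √(2 × 0.5 × 1.37) = 1.170.

κ = 1.17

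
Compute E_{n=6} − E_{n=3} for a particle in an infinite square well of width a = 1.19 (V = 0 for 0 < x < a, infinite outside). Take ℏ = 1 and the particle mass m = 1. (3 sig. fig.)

ΔE = 94.1

E_n = n²π²ℏ²/(2ma²), so ΔE = (6² − 3²) π²ℏ²/(2ma²).
ΔE = 27 × π² / (2 × 1 × 1.19²) = 94.09.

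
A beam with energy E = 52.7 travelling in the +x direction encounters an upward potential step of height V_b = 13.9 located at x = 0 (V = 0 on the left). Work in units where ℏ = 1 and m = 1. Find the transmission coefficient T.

On each side the TISE gives plane waves with k = √(2m(E − V))/ℏ: k₁ = √(2·1·52.7) = 10.27, k₂ = √(2·1·38.8) = 8.809.
Matching ψ and ψ′ at x = 0 gives r = (k₁ − k₂)/(k₁ + k₂), so R = r² = 0.005837 and T = 1 − R = 0.9942.

T = 0.994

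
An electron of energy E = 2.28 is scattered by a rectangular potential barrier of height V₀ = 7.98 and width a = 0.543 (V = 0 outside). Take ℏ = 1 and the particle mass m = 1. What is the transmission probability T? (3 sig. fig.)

E < V₀: inside the barrier ψ ∝ e^{±κx} with κ = √(2m(V₀ − E))/ℏ = 3.376.
κa = 1.833, sinh(κa) = 3.048.
The exact tunnelling result is T⁻¹ = 1 + V₀² sinh²(κa) / [4E(V₀ − E)] = 12.38, so T = 0.0808.

T = 0.0808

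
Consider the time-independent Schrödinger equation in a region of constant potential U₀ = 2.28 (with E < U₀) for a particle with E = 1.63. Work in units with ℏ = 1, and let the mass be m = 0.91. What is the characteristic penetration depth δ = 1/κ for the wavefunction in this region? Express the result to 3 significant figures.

Since E < U₀ the TISE in this region is ψ'' = κ²ψ with κ = √(2m(U₀ − E))/ℏ.
κ = √(2 × 0.91 × 0.65) = 1.088. The penetration depth is δ = 1/κ = 0.919.

δ = 0.919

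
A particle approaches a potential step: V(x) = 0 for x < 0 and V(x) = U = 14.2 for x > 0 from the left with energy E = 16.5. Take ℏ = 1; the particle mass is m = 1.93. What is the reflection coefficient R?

R = 0.208

On each side the TISE gives plane waves with k = √(2m(E − V))/ℏ: k₁ = √(2·1.93·16.5) = 7.981, k₂ = √(2·1.93·2.3) = 2.980.
Matching ψ and ψ′ at x = 0 gives r = (k₁ − k₂)/(k₁ + k₂), so R = r² = 0.2082 and T = 1 − R = 0.7918.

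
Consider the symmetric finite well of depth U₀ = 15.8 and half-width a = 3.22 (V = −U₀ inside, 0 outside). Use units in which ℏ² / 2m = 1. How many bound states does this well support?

The dimensionless depth is z₀ = a√(2mU₀)/ℏ = 3.22 × √(15.80) = 12.80.
The even/odd transcendental equations gain one root per π/2 in z₀, giving N = 1 + ⌊2z₀/π⌋ = 1 + ⌊8.148⌋ = 9.

N = 9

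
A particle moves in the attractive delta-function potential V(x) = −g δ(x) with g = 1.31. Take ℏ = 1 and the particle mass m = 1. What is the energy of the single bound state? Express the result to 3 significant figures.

For x ≠ 0 the bound state is ψ ∝ e^{−κ|x|}; integrating the TISE across the delta gives the cusp condition 2κ = 2mg/ℏ², so κ = 1.310.
Then E = −ℏ²κ²/(2m) = −mg²/(2ℏ²) = -0.8581.

E = -0.858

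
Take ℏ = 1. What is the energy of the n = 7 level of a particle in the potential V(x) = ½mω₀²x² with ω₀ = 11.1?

The oscillator eigenvalues are E_n = ℏω₀(n + ½), so E_7 = 11.1 × 7.5 = 83.25.

E = 83.3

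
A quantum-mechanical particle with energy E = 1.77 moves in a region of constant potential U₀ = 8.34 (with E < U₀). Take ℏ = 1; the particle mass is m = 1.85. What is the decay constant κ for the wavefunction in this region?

κ = 4.93

Since E < U₀ the TISE in this region is ψ'' = κ²ψ with κ = √(2m(U₀ − E))/ℏ.
κ = √(2 × 1.85 × 6.57) = 4.930.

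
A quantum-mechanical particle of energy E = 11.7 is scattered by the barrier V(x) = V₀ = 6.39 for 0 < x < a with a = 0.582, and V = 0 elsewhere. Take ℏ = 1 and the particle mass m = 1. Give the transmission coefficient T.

E > V₀: inside the barrier k₂ = √(2m(E − V₀))/ℏ = 3.259, k₂a = 1.897.
Matching at both interfaces gives T⁻¹ = 1 + V₀² sin²(k₂a) / [4E(E − V₀)] = 1.147, hence T = 0.871.

T = 0.871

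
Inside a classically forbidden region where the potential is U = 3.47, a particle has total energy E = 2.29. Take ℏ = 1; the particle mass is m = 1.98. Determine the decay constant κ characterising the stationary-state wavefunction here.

κ = 2.16

Since E < U the TISE in this region is ψ'' = κ²ψ with κ = √(2m(U − E))/ℏ.
κ = √(2 × 1.98 × 1.18) = 2.162.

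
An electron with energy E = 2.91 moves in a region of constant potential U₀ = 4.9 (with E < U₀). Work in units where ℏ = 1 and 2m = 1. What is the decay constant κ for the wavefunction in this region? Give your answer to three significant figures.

Since E < U₀ the TISE in this region is ψ'' = κ²ψ with κ = √(2m(U₀ − E))/ℏ.
κ = √(2 × 0.5 × 1.99) = 1.411.

κ = 1.41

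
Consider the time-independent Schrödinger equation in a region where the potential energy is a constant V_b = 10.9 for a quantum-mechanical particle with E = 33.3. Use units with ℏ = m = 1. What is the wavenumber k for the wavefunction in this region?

k = 6.69

With E > V_b the solution is oscillatory, ψ ∝ e^{±ikx} with k = √(2m(E − V_b))/ℏ.
k = √(2 × 1 × 22.4) = 6.693.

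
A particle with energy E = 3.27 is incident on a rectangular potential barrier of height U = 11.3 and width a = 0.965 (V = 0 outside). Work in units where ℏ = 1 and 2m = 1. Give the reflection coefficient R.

R = 0.986

Since E < U the interior solution is evanescent with decay constant κ = √(2m(U − E))/ℏ = 2.834.
κa = 2.735, sinh(κa) = 7.669.
Matching ψ, ψ′ at both faces gives T = [1 + U² sinh²(κa) / (4E(U − E))]⁻¹ = 1/72.50 = 0.0138.
R = 1 − T = 0.986.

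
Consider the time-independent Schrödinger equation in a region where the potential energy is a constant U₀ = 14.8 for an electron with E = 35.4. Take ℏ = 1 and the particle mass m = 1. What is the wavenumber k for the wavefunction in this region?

With E > U₀ the solution is oscillatory, ψ ∝ e^{±ikx} with k = √(2m(E − U₀))/ℏ.
k = √(2 × 1 × 20.6) = 6.419.

k = 6.42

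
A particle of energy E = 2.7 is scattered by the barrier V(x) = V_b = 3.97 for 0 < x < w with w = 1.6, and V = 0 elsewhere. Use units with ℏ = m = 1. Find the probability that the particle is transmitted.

E < V_b: inside the barrier ψ ∝ e^{±κx} with κ = √(2m(V_b − E))/ℏ = 1.594.
κw = 2.550, sinh(κw) = 6.364.
Matching ψ, ψ′ at both faces gives T = [1 + V_b² sinh²(κw) / (4E(V_b − E))]⁻¹ = 1/47.54 = 0.0210.

T = 0.0210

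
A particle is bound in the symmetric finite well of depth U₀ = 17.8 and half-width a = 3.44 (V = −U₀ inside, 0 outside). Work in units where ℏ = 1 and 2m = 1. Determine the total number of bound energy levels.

Define the well-strength parameter z₀ = (a/ℏ)√(2mU₀) = 3.44 × √(2·0.5·17.8) = 14.51.
A new bound state (alternating even/odd) appears each time z₀ passes a multiple of π/2, so N = ⌊2z₀/π⌋ + 1 = ⌊9.240⌋ + 1 = 10.

N = 10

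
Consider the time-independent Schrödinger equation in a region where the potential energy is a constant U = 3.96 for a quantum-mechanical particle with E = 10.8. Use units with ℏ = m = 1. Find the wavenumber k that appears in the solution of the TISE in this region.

k = 3.70

With E > U the solution is oscillatory, ψ ∝ e^{±ikx} with k = √(2m(E − U))/ℏ.
k = √(2 × 1 × 6.84) = 3.699.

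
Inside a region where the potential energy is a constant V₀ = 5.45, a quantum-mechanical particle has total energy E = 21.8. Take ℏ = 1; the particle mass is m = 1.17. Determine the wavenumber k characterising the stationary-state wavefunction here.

With E > V₀ the solution is oscillatory, ψ ∝ e^{±ikx} with k = √(2m(E − V₀))/ℏ.
k = √(2 × 1.17 × 16.35) = 6.185.

k = 6.19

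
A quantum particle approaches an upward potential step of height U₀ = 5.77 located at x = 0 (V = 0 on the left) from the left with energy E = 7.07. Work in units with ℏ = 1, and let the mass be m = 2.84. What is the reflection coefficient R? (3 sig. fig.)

On each side the TISE gives plane waves with k = √(2m(E − V))/ℏ: k₁ = √(2·2.84·7.07) = 6.337, k₂ = √(2·2.84·1.3) = 2.717.
Matching ψ and ψ′ at x = 0 gives r = (k₁ − k₂)/(k₁ + k₂), so R = r² = 0.1598 and T = 1 − R = 0.8402.

R = 0.160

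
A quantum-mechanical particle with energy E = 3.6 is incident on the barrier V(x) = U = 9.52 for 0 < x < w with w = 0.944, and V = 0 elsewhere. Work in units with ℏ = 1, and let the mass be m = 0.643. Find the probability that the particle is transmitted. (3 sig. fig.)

T = 0.0204

E < U: inside the barrier ψ ∝ e^{±κx} with κ = √(2m(U − E))/ℏ = 2.759.
κw = 2.605, sinh(κw) = 6.726.
The exact tunnelling result is T⁻¹ = 1 + U² sinh²(κw) / [4E(U − E)] = 49.10, so T = 0.0204.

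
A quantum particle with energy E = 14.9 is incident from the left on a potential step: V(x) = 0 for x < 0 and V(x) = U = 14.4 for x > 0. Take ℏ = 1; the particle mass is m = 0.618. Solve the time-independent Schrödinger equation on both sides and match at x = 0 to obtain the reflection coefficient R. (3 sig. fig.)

On each side the TISE gives plane waves with k = √(2m(E − V))/ℏ: k₁ = √(2·0.618·14.9) = 4.291, k₂ = √(2·0.618·0.5) = 0.7861.
Continuity of ψ and ψ′ at the step yields the reflection amplitude r = (k₁ − k₂)/(k₁ + k₂) = 0.6904; thus R = |r|² = 0.4766, T = 0.5234.

R = 0.477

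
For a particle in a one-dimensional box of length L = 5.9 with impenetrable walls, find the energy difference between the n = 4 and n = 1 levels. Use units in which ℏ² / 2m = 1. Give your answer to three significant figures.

ΔE = 4.25

E_n = n²π²ℏ²/(2mL²), so ΔE = (4² − 1²) π²ℏ²/(2mL²).
ΔE = 15 × π² / (2 × 0.5 × 5.9²) = 4.253.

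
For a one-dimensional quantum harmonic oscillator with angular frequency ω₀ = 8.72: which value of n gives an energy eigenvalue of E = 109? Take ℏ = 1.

Invert E_n = (n + ½)ℏω₀: n = E/ℏω₀ − ½ = 12.000, so n = 12.

n = 12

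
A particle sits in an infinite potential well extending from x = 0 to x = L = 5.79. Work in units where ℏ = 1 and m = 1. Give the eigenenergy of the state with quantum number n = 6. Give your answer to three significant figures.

Requiring ψ(0) = ψ(L) = 0 quantises k = nπ/L, hence E_n = ℏ²k²/2m = n²π²ℏ²/(2mL²).
E_6 = 6² × π² / (2 × 1 × 5.79²) = 5.299.

E = 5.30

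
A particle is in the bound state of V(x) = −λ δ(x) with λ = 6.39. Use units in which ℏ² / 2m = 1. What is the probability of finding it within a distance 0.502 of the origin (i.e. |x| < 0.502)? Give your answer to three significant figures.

The normalised bound state is ψ = √κ e^{−κ|x|} with κ = mλ/ℏ² = 3.195.
P(|x| < d) = ∫_{−d}^{d} κ e^{−2κ|x|} dx = 1 − e^{−2κd} = 1 − e^{−3.208} = 0.9596.

P = 0.960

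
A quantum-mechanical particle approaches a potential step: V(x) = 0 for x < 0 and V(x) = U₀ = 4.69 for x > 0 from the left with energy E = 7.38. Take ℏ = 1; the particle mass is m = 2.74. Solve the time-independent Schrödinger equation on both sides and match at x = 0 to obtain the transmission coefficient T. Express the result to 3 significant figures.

The wavenumbers are k₁ = √(2mE)/ℏ = 6.359 on the left and k₂ = √(2m(E − U₀))/ℏ = 3.839 on the right.
Continuity of ψ and ψ′ at the step yields the reflection amplitude r = (k₁ − k₂)/(k₁ + k₂) = 0.2471; thus R = |r|² = 0.06105, T = 0.9389.

T = 0.939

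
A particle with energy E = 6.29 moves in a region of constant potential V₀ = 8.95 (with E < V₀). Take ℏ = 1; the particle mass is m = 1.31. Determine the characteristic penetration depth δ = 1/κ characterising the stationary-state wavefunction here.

δ = 0.379

Since E < V₀ the TISE in this region is ψ'' = κ²ψ with κ = √(2m(V₀ − E))/ℏ.
κ = √(2 × 1.31 × 2.66) = 2.640. The penetration depth is δ = 1/κ = 0.379.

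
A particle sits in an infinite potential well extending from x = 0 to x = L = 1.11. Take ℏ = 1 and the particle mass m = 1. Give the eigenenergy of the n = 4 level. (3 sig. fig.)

E = 64.1

Requiring ψ(0) = ψ(L) = 0 quantises k = nπ/L, hence E_n = ℏ²k²/2m = n²π²ℏ²/(2mL²).
E_4 = 4² × π² / (2 × 1 × 1.11²) = 64.08.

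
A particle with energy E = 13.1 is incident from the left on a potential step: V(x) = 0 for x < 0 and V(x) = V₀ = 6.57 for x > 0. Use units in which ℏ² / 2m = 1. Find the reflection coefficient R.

On each side the TISE gives plane waves with k = √(2m(E − V))/ℏ: k₁ = √(2·½·13.1) = 3.619, k₂ = √(2·½·6.53) = 2.555.
Matching ψ and ψ′ at x = 0 gives r = (k₁ − k₂)/(k₁ + k₂), so R = r² = 0.02969 and T = 1 − R = 0.9703.

R = 0.0297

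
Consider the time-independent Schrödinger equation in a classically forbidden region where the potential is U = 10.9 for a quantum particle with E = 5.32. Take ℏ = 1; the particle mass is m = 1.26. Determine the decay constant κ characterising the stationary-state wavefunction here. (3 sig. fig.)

Since E < U the TISE in this region is ψ'' = κ²ψ with κ = √(2m(U − E))/ℏ.
κ = √(2 × 1.26 × 5.58) = 3.750.

κ = 3.75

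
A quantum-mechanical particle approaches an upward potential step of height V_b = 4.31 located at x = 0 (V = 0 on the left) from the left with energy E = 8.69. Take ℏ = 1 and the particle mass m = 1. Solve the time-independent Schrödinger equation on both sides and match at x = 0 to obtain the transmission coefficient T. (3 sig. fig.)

T = 0.971

The wavenumbers are k₁ = √(2mE)/ℏ = 4.169 on the left and k₂ = √(2m(E − V_b))/ℏ = 2.960 on the right.
Continuity of ψ and ψ′ at the step yields the reflection amplitude r = (k₁ − k₂)/(k₁ + k₂) = 0.1696; thus R = |r|² = 0.02877, T = 0.9712.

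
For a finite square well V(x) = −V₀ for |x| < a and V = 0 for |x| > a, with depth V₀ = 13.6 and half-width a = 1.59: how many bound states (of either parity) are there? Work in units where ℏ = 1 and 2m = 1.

The dimensionless depth is z₀ = a√(2mV₀)/ℏ = 1.59 × √(13.60) = 5.864.
A new bound state (alternating even/odd) appears each time z₀ passes a multiple of π/2, so N = ⌊2z₀/π⌋ + 1 = ⌊3.733⌋ + 1 = 4.

N = 4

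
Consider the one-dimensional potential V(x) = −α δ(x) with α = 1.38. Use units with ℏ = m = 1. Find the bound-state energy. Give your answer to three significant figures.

For x ≠ 0 the bound state is ψ ∝ e^{−κ|x|}; integrating the TISE across the delta gives the cusp condition 2κ = 2mα/ℏ², so κ = 1.380.
Then E = −ℏ²κ²/(2m) = −mα²/(2ℏ²) = -0.9522.

E = -0.952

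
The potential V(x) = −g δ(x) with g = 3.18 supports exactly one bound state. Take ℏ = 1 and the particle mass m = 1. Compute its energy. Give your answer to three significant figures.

E = -5.06

For x ≠ 0 the bound state is ψ ∝ e^{−κ|x|}; integrating the TISE across the delta gives the cusp condition 2κ = 2mg/ℏ², so κ = 3.180.
Then E = −ℏ²κ²/(2m) = −mg²/(2ℏ²) = -5.056.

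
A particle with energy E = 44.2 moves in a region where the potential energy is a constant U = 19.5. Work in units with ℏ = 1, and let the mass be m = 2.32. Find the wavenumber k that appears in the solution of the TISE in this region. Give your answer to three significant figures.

k = 10.7

With E > U the solution is oscillatory, ψ ∝ e^{±ikx} with k = √(2m(E − U))/ℏ.
k = √(2 × 2.32 × 24.7) = 10.71.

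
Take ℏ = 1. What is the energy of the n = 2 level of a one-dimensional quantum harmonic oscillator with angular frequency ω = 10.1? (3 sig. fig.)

Using E_n = (n + ½)ℏω: E_2 = 2.5 × 10.1 = 25.25.

E = 25.3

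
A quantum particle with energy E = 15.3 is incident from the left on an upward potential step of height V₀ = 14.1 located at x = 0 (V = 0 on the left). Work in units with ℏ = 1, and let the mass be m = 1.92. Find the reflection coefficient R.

The wavenumbers are k₁ = √(2mE)/ℏ = 7.665 on the left and k₂ = √(2m(E − V₀))/ℏ = 2.147 on the right.
Continuity of ψ and ψ′ at the step yields the reflection amplitude r = (k₁ − k₂)/(k₁ + k₂) = 0.5624; thus R = |r|² = 0.3163, T = 0.6837.

R = 0.316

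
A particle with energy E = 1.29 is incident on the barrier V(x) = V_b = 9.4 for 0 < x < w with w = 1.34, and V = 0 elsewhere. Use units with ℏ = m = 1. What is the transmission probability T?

T = 0.0000389

E < V_b: inside the barrier ψ ∝ e^{±κx} with κ = √(2m(V_b − E))/ℏ = 4.027.
κw = 5.397, sinh(κw) = 110.3.
Matching ψ, ψ′ at both faces gives T = [1 + V_b² sinh²(κw) / (4E(V_b − E))]⁻¹ = 1/25710 = 0.0000389.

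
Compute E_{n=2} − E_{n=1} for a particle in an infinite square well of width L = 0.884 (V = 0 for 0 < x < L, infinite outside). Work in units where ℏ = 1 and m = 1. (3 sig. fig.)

E_n = n²π²ℏ²/(2mL²), so ΔE = (2² − 1²) π²ℏ²/(2mL²).
ΔE = 3 × π² / (2 × 1 × 0.884²) = 18.94.

ΔE = 18.9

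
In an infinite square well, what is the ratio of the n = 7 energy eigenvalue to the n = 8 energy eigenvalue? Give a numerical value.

E_n = n²π²ℏ²/(2mL²) so the ratio is n₂²/n₁² = 49/64 = 0.765625.

0.765625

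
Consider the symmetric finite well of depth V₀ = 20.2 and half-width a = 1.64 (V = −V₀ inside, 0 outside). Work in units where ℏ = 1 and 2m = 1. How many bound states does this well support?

The dimensionless depth is z₀ = a√(2mV₀)/ℏ = 1.64 × √(20.20) = 7.371.
The even/odd transcendental equations gain one root per π/2 in z₀, giving N = 1 + ⌊2z₀/π⌋ = 1 + ⌊4.692⌋ = 5.

N = 5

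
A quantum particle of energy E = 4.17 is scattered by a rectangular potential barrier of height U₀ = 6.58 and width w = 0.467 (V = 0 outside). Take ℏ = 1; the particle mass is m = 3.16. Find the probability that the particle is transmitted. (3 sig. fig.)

E < U₀: inside the barrier ψ ∝ e^{±κx} with κ = √(2m(U₀ − E))/ℏ = 3.903.
κw = 1.823, sinh(κw) = 3.013.
Matching ψ, ψ′ at both faces gives T = [1 + U₀² sinh²(κw) / (4E(U₀ − E))]⁻¹ = 1/10.78 = 0.0928.

T = 0.0928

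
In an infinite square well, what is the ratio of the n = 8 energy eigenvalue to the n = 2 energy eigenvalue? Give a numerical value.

16

E_n = n²π²ℏ²/(2mL²) so the ratio is n₂²/n₁² = 64/4 = 16.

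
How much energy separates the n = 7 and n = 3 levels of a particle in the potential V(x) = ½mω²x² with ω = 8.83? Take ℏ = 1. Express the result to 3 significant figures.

E_n = ℏω(n + ½), so ΔE = (7 − 3) ℏω = 4 × 8.83 = 35.32.

ΔE = 35.3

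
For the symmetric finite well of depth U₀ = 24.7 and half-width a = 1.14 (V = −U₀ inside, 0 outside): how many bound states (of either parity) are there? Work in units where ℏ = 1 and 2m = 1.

N = 4

The dimensionless depth is z₀ = a√(2mU₀)/ℏ = 1.14 × √(24.70) = 5.666.
A new bound state (alternating even/odd) appears each time z₀ passes a multiple of π/2, so N = ⌊2z₀/π⌋ + 1 = ⌊3.607⌋ + 1 = 4.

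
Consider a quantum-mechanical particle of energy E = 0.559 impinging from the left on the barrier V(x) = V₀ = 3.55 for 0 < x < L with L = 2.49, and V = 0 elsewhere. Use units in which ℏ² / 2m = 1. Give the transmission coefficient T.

T = 0.000386

E < V₀: inside the barrier ψ ∝ e^{±κx} with κ = √(2m(V₀ − E))/ℏ = 1.729.
κL = 4.306, sinh(κL) = 37.08.
Matching ψ, ψ′ at both faces gives T = [1 + V₀² sinh²(κL) / (4E(V₀ − E))]⁻¹ = 1/2591 = 0.000386.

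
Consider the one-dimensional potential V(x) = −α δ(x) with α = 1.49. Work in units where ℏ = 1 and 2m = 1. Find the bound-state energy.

E = -0.555

For x ≠ 0 the bound state is ψ ∝ e^{−κ|x|}; integrating the TISE across the delta gives the cusp condition 2κ = 2mα/ℏ², so κ = 0.7450.
Then E = −ℏ²κ²/(2m) = −mα²/(2ℏ²) = -0.5550.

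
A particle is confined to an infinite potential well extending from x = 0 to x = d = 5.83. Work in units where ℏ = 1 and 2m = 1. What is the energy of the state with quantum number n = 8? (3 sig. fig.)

Requiring ψ(0) = ψ(d) = 0 quantises k = nπ/d, hence E_n = ℏ²k²/2m = n²π²ℏ²/(2md²).
E_8 = 8² × π² / (2 × 0.5 × 5.83²) = 18.58.

E = 18.6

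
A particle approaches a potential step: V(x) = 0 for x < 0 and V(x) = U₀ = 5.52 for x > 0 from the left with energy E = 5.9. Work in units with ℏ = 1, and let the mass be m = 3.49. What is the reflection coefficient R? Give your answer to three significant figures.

R = 0.354

The wavenumbers are k₁ = √(2mE)/ℏ = 6.417 on the left and k₂ = √(2m(E − U₀))/ℏ = 1.629 on the right.
Continuity of ψ and ψ′ at the step yields the reflection amplitude r = (k₁ − k₂)/(k₁ + k₂) = 0.5952; thus R = |r|² = 0.3542, T = 0.6458.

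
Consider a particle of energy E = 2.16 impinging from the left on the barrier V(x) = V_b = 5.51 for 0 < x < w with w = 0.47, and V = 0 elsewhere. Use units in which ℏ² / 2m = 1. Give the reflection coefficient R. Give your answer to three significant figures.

E < V_b: inside the barrier ψ ∝ e^{±κx} with κ = √(2m(V_b − E))/ℏ = 1.830.
κw = 0.8602, sinh(κw) = 0.9703.
The exact tunnelling result is T⁻¹ = 1 + V_b² sinh²(κw) / [4E(V_b − E)] = 1.988, so T = 0.503.
R = 1 − T = 0.497.

R = 0.497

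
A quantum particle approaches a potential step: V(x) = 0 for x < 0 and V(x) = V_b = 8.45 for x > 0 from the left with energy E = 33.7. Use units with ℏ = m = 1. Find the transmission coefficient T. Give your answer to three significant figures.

The wavenumbers are k₁ = √(2mE)/ℏ = 8.210 on the left and k₂ = √(2m(E − V_b))/ℏ = 7.106 on the right.
Matching ψ and ψ′ at x = 0 gives r = (k₁ − k₂)/(k₁ + k₂), so R = r² = 0.005190 and T = 1 − R = 0.9948.

T = 0.995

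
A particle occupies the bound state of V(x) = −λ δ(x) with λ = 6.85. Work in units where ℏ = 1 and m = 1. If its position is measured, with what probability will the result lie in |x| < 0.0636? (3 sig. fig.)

The normalised bound state is ψ = √κ e^{−κ|x|} with κ = mλ/ℏ² = 6.850.
P(|x| < d) = ∫_{−d}^{d} κ e^{−2κ|x|} dx = 1 − e^{−2κd} = 1 − e^{−0.8713} = 0.5816.

P = 0.582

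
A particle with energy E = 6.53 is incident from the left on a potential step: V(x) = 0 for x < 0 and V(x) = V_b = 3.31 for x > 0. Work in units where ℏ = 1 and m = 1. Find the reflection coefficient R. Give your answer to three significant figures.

The wavenumbers are k₁ = √(2mE)/ℏ = 3.614 on the left and k₂ = √(2m(E − V_b))/ℏ = 2.538 on the right.
Matching ψ and ψ′ at x = 0 gives r = (k₁ − k₂)/(k₁ + k₂), so R = r² = 0.03060 and T = 1 − R = 0.9694.

R = 0.0306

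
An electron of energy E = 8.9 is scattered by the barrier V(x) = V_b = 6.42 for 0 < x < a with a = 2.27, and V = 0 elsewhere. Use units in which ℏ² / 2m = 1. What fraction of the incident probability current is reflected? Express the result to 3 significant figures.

Above the barrier the interior wavenumber is k₂ = √(2m(E − V_b))/ℏ = 1.575, giving phase k₂a = 3.575.
T = [1 + V_b² sin²(k₂a) / (4E(E − V_b))]⁻¹ = 1/1.082 = 0.924.
R = 1 − T = 0.0760.

R = 0.0760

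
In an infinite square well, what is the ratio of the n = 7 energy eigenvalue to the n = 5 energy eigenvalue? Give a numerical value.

1.96

Since E_n ∝ n², the ratio is (7/5)² = 1.96.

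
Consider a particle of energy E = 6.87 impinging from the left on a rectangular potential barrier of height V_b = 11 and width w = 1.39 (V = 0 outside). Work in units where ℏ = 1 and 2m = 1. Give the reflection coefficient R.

Since E < V_b the interior solution is evanescent with decay constant κ = √(2m(V_b − E))/ℏ = 2.032.
κw = 2.825, sinh(κw) = 8.399.
Matching ψ, ψ′ at both faces gives T = [1 + V_b² sinh²(κw) / (4E(V_b − E))]⁻¹ = 1/76.21 = 0.0131.
R = 1 − T = 0.987.

R = 0.987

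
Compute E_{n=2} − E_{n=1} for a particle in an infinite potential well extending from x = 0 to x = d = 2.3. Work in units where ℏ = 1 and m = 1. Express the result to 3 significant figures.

E_n = n²π²ℏ²/(2md²), so ΔE = (2² − 1²) π²ℏ²/(2md²).
ΔE = 3 × π² / (2 × 1 × 2.3²) = 2.799.

ΔE = 2.80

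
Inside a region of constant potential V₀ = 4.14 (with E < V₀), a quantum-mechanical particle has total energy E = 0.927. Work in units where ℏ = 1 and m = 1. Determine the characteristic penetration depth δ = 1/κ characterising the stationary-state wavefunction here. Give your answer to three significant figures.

δ = 0.394

Since E < V₀ the TISE in this region is ψ'' = κ²ψ with κ = √(2m(V₀ − E))/ℏ.
κ = √(2 × 1 × 3.213) = 2.535. The penetration depth is δ = 1/κ = 0.394.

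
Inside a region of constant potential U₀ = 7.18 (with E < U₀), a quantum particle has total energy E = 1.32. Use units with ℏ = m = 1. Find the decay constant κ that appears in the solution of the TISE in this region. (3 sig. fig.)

κ = 3.42

Since E < U₀ the TISE in this region is ψ'' = κ²ψ with κ = √(2m(U₀ − E))/ℏ.
κ = √(2 × 1 × 5.86) = 3.423.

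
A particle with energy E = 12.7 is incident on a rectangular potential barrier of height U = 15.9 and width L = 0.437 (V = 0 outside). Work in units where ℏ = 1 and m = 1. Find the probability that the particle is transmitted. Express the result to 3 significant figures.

T = 0.262

Since E < U the interior solution is evanescent with decay constant κ = √(2m(U − E))/ℏ = 2.530.
κL = 1.106, sinh(κL) = 1.345.
Matching ψ, ψ′ at both faces gives T = [1 + U² sinh²(κL) / (4E(U − E))]⁻¹ = 1/3.813 = 0.262.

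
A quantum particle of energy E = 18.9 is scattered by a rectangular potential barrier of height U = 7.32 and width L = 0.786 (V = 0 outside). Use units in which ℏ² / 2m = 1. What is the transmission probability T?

T = 0.988

E > U: inside the barrier k₂ = √(2m(E − U))/ℏ = 3.403, k₂L = 2.675.
T = [1 + U² sin²(k₂L) / (4E(E − U))]⁻¹ = 1/1.012 = 0.988.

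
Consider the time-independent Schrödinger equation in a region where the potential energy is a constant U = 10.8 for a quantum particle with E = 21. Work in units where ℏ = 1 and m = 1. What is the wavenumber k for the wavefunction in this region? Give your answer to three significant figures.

k = 4.52

With E > U the solution is oscillatory, ψ ∝ e^{±ikx} with k = √(2m(E − U))/ℏ.
k = √(2 × 1 × 10.2) = 4.517.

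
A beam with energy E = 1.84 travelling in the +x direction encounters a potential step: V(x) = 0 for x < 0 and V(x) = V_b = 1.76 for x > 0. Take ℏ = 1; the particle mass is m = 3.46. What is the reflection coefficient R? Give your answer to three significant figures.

The wavenumbers are k₁ = √(2mE)/ℏ = 3.568 on the left and k₂ = √(2m(E − V_b))/ℏ = 0.7440 on the right.
Matching ψ and ψ′ at x = 0 gives r = (k₁ − k₂)/(k₁ + k₂), so R = r² = 0.4289 and T = 1 − R = 0.5711.

R = 0.429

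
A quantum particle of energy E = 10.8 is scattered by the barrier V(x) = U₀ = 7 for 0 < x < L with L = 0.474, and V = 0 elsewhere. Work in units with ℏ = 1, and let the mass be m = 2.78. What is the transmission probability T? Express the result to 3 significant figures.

E > U₀: inside the barrier k₂ = √(2m(E − U₀))/ℏ = 4.597, k₂L = 2.179.
T = [1 + U₀² sin²(k₂L) / (4E(E − U₀))]⁻¹ = 1/1.201 = 0.833.

T = 0.833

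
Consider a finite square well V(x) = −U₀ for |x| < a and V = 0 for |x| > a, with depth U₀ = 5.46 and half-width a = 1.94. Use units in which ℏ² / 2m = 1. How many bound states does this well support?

Define the well-strength parameter z₀ = (a/ℏ)√(2mU₀) = 1.94 × √(2·0.5·5.46) = 4.533.
The even/odd transcendental equations gain one root per π/2 in z₀, giving N = 1 + ⌊2z₀/π⌋ = 1 + ⌊2.886⌋ = 3.

N = 3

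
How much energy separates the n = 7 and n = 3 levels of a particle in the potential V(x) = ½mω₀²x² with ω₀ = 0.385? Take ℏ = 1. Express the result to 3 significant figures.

ΔE = 1.54

E_n = ℏω₀(n + ½), so ΔE = (7 − 3) ℏω₀ = 4 × 0.385 = 1.540.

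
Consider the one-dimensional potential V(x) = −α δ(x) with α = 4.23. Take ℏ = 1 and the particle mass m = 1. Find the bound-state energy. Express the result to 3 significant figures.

E = -8.95

For x ≠ 0 the bound state is ψ ∝ e^{−κ|x|}; integrating the TISE across the delta gives the cusp condition 2κ = 2mα/ℏ², so κ = 4.230.
Then E = −ℏ²κ²/(2m) = −mα²/(2ℏ²) = -8.946.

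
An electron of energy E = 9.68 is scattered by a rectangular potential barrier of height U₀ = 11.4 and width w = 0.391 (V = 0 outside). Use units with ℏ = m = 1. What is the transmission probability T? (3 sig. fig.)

T = 0.451

Since E < U₀ the interior solution is evanescent with decay constant κ = √(2m(U₀ − E))/ℏ = 1.855.
κw = 0.7252, sinh(κw) = 0.7905.
The exact tunnelling result is T⁻¹ = 1 + U₀² sinh²(κw) / [4E(U₀ − E)] = 2.219, so T = 0.451.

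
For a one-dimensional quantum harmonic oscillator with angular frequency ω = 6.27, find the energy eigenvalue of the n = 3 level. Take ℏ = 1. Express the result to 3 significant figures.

The oscillator eigenvalues are E_n = ℏω(n + ½), so E_3 = 6.27 × 3.5 = 21.95.

E = 21.9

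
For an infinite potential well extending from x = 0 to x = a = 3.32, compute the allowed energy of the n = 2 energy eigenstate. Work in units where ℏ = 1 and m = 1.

E = 1.79

The infinite-well eigenfunctions ψ_n = √(2/a) sin(nπx/a) vanish at both walls, giving E_n = n²π²ℏ²/(2ma²).
E_2 = 2² × π² / (2 × 1 × 3.32²) = 1.791.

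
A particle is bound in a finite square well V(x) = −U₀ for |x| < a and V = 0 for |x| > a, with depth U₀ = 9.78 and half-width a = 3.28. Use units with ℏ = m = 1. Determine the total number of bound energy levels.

The dimensionless depth is z₀ = a√(2mU₀)/ℏ = 3.28 × √(19.56) = 14.51.
A new bound state (alternating even/odd) appears each time z₀ passes a multiple of π/2, so N = ⌊2z₀/π⌋ + 1 = ⌊9.235⌋ + 1 = 10.

N = 10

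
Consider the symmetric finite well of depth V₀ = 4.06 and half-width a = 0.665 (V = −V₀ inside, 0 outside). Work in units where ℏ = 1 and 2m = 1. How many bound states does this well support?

N = 1

Define the well-strength parameter z₀ = (a/ℏ)√(2mV₀) = 0.665 × √(2·0.5·4.06) = 1.340.
The even/odd transcendental equations gain one root per π/2 in z₀, giving N = 1 + ⌊2z₀/π⌋ = 1 + ⌊0.8530⌋ = 1.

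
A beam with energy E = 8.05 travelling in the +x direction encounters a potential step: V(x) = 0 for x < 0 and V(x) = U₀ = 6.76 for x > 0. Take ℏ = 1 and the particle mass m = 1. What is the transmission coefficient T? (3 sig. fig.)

On each side the TISE gives plane waves with k = √(2m(E − V))/ℏ: k₁ = √(2·1·8.05) = 4.012, k₂ = √(2·1·1.29) = 1.606.
Matching ψ and ψ′ at x = 0 gives r = (k₁ − k₂)/(k₁ + k₂), so R = r² = 0.1834 and T = 1 − R = 0.8166.

T = 0.817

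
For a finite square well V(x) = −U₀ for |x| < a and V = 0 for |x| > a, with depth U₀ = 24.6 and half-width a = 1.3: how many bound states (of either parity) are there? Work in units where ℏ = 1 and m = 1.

Define the well-strength parameter z₀ = (a/ℏ)√(2mU₀) = 1.3 × √(2·1·24.6) = 9.119.
The even/odd transcendental equations gain one root per π/2 in z₀, giving N = 1 + ⌊2z₀/π⌋ = 1 + ⌊5.805⌋ = 6.

N = 6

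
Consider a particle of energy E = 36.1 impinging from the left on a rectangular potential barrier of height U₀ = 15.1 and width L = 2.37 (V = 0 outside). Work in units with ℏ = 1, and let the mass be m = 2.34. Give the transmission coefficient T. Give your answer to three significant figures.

Above the barrier the interior wavenumber is k₂ = √(2m(E − U₀))/ℏ = 9.914, giving phase k₂L = 23.50.
T = [1 + U₀² sin²(k₂L) / (4E(E − U₀))]⁻¹ = 1/1.075 = 0.930.

T = 0.930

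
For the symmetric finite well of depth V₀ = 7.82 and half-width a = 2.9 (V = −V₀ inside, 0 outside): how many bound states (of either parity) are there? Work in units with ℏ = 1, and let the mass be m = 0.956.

N = 8

The dimensionless depth is z₀ = a√(2mV₀)/ℏ = 2.9 × √(14.95) = 11.21.
The even/odd transcendental equations gain one root per π/2 in z₀, giving N = 1 + ⌊2z₀/π⌋ = 1 + ⌊7.139⌋ = 8.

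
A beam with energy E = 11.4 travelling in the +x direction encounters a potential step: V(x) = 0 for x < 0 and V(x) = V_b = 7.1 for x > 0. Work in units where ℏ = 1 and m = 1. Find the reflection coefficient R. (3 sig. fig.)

The wavenumbers are k₁ = √(2mE)/ℏ = 4.775 on the left and k₂ = √(2m(E − V_b))/ℏ = 2.933 on the right.
Continuity of ψ and ψ′ at the step yields the reflection amplitude r = (k₁ − k₂)/(k₁ + k₂) = 0.2390; thus R = |r|² = 0.05714, T = 0.9429.

R = 0.0571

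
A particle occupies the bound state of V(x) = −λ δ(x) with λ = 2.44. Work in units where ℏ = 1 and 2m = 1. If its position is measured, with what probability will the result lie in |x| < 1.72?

The normalised bound state is ψ = √κ e^{−κ|x|} with κ = mλ/ℏ² = 1.220.
P(|x| < d) = ∫_{−d}^{d} κ e^{−2κ|x|} dx = 1 − e^{−2κd} = 1 − e^{−4.197} = 0.9850.

P = 0.985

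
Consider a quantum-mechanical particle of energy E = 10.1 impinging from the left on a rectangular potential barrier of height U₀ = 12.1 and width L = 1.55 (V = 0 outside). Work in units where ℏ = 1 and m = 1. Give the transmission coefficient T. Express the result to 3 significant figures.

T = 0.00448

Since E < U₀ the interior solution is evanescent with decay constant κ = √(2m(U₀ − E))/ℏ = 2.000.
κL = 3.100, sinh(κL) = 11.08.
The exact tunnelling result is T⁻¹ = 1 + U₀² sinh²(κL) / [4E(U₀ − E)] = 223.3, so T = 0.00448.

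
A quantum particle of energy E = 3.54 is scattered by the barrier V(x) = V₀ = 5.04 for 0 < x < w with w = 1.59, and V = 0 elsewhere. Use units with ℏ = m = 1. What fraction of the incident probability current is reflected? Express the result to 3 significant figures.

E < V₀: inside the barrier ψ ∝ e^{±κx} with κ = √(2m(V₀ − E))/ℏ = 1.732.
κw = 2.754, sinh(κw) = 7.821.
Matching ψ, ψ′ at both faces gives T = [1 + V₀² sinh²(κw) / (4E(V₀ − E))]⁻¹ = 1/74.14 = 0.0135.
R = 1 − T = 0.987.

R = 0.987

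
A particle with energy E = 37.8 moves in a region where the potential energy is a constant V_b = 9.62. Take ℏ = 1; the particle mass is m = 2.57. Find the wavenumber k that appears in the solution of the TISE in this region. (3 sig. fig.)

With E > V_b the solution is oscillatory, ψ ∝ e^{±ikx} with k = √(2m(E − V_b))/ℏ.
k = √(2 × 2.57 × 28.18) = 12.04.

k = 12.0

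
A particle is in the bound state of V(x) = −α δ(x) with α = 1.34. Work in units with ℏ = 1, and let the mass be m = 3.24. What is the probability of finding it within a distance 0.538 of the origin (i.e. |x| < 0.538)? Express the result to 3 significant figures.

The normalised bound state is ψ = √κ e^{−κ|x|} with κ = mα/ℏ² = 4.342.
P(|x| < d) = ∫_{−d}^{d} κ e^{−2κ|x|} dx = 1 − e^{−2κd} = 1 − e^{−4.672} = 0.9906.

P = 0.991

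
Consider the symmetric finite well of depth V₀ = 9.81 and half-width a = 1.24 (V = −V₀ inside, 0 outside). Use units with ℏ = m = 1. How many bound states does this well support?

N = 4

Define the well-strength parameter z₀ = (a/ℏ)√(2mV₀) = 1.24 × √(2·1·9.81) = 5.493.
A new bound state (alternating even/odd) appears each time z₀ passes a multiple of π/2, so N = ⌊2z₀/π⌋ + 1 = ⌊3.497⌋ + 1 = 4.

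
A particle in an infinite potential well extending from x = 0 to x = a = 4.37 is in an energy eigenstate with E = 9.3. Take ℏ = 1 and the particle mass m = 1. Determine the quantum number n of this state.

From E_n = n²π²ℏ²/(2ma²) invert to n = √(2ma²E)/(πℏ).
n = (4.37/π) × √(2 × 1 × 9.3) = 5.999 → n = 6.

n = 6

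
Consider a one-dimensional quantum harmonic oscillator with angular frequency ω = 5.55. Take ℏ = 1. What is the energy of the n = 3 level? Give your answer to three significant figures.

E = 19.4

Using E_n = (n + ½)ℏω: E_3 = 3.5 × 5.55 = 19.43.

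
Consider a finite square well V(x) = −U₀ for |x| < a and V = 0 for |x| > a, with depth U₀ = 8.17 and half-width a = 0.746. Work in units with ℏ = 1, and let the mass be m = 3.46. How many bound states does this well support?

Define the well-strength parameter z₀ = (a/ℏ)√(2mU₀) = 0.746 × √(2·3.46·8.17) = 5.609.
The even/odd transcendental equations gain one root per π/2 in z₀, giving N = 1 + ⌊2z₀/π⌋ = 1 + ⌊3.571⌋ = 4.

N = 4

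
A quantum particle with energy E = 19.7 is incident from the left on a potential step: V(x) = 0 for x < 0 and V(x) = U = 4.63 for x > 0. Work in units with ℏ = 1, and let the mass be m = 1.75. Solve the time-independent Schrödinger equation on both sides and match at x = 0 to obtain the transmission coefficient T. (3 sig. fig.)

On each side the TISE gives plane waves with k = √(2m(E − V))/ℏ: k₁ = √(2·1.75·19.7) = 8.304, k₂ = √(2·1.75·15.07) = 7.263.
Matching ψ and ψ′ at x = 0 gives r = (k₁ − k₂)/(k₁ + k₂), so R = r² = 0.004473 and T = 1 − R = 0.9955.

T = 0.996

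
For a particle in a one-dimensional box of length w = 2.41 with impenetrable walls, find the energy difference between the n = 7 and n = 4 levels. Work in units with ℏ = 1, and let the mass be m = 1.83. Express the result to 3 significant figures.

E_n = n²π²ℏ²/(2mw²), so ΔE = (7² − 4²) π²ℏ²/(2mw²).
ΔE = 33 × π² / (2 × 1.83 × 2.41²) = 15.32.

ΔE = 15.3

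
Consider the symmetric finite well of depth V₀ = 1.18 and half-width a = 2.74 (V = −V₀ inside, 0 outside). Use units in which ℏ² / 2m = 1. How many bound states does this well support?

The dimensionless depth is z₀ = a√(2mV₀)/ℏ = 2.74 × √(1.180) = 2.976.
A new bound state (alternating even/odd) appears each time z₀ passes a multiple of π/2, so N = ⌊2z₀/π⌋ + 1 = ⌊1.895⌋ + 1 = 2.

N = 2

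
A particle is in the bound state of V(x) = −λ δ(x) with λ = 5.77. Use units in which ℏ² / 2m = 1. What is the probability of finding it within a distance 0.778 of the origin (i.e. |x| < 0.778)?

P = 0.989

The normalised bound state is ψ = √κ e^{−κ|x|} with κ = mλ/ℏ² = 2.885.
P(|x| < d) = ∫_{−d}^{d} κ e^{−2κ|x|} dx = 1 − e^{−2κd} = 1 − e^{−4.489} = 0.9888.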